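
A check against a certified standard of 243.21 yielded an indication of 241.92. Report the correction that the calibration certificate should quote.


Correction = standard - reading
= 243.21 - 241.92
= 1.2900

1.2900


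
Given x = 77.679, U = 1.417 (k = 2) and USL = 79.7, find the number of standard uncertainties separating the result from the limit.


u = U / k = 1.417 / 2 = 0.7085
margin = |USL - x| = |79.7 - 77.679| = 2.021
z = margin / u = 2.021 / 0.7085
z = 2.8525

2.8525


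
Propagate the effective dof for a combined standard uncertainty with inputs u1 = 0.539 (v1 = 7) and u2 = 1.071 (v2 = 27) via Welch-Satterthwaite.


uc = sqrt(u1^2 + u2^2) = sqrt(0.539^2 + 1.071^2) = 1.1989837
v_eff = uc^4 / (u1^4/v1 + u2^4/v2)
= 1.1989837^4 / (0.539^4/7 + 1.071^4/27)
= 2.0665843 / 0.060787236
v_eff = 33.9970

33.9970


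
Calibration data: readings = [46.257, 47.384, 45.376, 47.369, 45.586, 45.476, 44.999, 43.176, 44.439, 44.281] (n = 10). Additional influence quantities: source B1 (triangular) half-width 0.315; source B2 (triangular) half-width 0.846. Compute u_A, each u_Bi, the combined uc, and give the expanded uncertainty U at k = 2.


mean = (46.257 + 47.384 + 45.376 + 47.369 + 45.586 + 45.476 + 44.999 + 43.176 + 44.439 + 44.281) / 10 = 45.4343
s = sqrt(sum((x - mean)^2)/(n-1)) = 1.3274666
u_A = s / sqrt(n) = 1.3274666 / sqrt(10) = 0.4197818
u_B1 = 0.315 / sqrt(6) = 0.12859821
u_B2 = 0.846 / sqrt(6) = 0.34537805
uc = sqrt(0.4197818^2 + 0.12859821^2 + 0.34537805^2) = 0.55860564
U = k * uc = 2 * 0.55860564
U = 1.1172

1.1172


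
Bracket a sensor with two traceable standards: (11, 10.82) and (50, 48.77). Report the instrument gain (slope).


slope = (y2 - y1) / (x2 - x1)
= (48.77 - 10.82) / (50 - 11)
= 37.9500 / 39
= 0.9731

0.9731


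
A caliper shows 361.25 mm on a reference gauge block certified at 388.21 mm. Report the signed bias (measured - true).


Systematic error = measured - true
= 361.25 - 388.21
= -26.9600

-26.9600


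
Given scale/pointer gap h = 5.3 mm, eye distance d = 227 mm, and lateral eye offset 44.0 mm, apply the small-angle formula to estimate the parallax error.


error = h * offset / d
= 5.3 * 44.0 / 227
= 1.0273

1.0273


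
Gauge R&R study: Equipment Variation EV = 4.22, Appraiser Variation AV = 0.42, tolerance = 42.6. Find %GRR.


GRR = sqrt(EV^2 + AV^2) = sqrt(4.22^2 + 0.42^2) = 4.240849
%GRR = GRR / tol * 100 = 4.240849 / 42.6 * 100
%GRR = 9.9550

9.9550


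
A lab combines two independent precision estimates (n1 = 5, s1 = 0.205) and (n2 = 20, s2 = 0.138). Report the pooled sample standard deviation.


s_p = sqrt(((n1-1)*s1^2 + (n2-1)*s2^2) / (n1+n2-2))
numerator = (5-1)*0.205^2 + (20-1)*0.138^2 = 0.1681 + 0.361836 = 0.529936
denominator = 5 + 20 - 2 = 23
s_p^2 = 0.529936 / 23 = 0.023040696
s_p = sqrt(0.023040696) = 0.1518

0.1518


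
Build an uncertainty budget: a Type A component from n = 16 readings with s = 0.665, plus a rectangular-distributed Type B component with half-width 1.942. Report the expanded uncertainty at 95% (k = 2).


u_A = s / sqrt(n) = 0.665 / sqrt(16) = 0.16625
u_B = half_width / sqrt(3) = 1.942 / sqrt(3) = 1.1212142
uc = sqrt(u_A^2 + u_B^2) = sqrt(0.16625^2 + 1.1212142^2) = 1.1334727
U = k * uc = 2 * 1.1334727
U = 2.2669

2.2669


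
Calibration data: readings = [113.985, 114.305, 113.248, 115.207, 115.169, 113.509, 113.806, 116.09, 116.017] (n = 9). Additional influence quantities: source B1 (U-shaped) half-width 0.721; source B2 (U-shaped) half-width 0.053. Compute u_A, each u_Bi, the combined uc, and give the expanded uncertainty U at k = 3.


mean = (113.985 + 114.305 + 113.248 + 115.207 + 115.169 + 113.509 + 113.806 + 116.09 + 116.017) / 9 = 114.5928889
s = sqrt(sum((x - mean)^2)/(n-1)) = 1.0626391
u_A = s / sqrt(n) = 1.0626391 / sqrt(9) = 0.35421303
u_B1 = 0.721 / sqrt(2) = 0.50982399
u_B2 = 0.053 / sqrt(2) = 0.037476659
uc = sqrt(0.35421303^2 + 0.50982399^2 + 0.037476659^2) = 0.62192594
U = k * uc = 3 * 0.62192594
U = 1.8658

1.8658


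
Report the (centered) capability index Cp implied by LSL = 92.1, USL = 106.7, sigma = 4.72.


Cp = (USL - LSL) / (6 * sigma)
= (106.7 - 92.1) / (6 * 4.72)
= 14.6000 / 28.3200
= 0.5155

0.5155


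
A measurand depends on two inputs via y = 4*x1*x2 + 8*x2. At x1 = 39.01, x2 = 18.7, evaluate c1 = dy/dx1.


y = 4*x1*x2 + 8*x2
dy/dx1 = 4*x2
Evaluate at x2 = 18.7: c1 = 4 * 18.7
c1 = 74.8000

74.8000


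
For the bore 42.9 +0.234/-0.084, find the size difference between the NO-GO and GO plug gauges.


GO = nominal - lower_tol (smallest hole = maximum material condition)
GO = 42.9 - 0.084 = 42.816
NO-GO = nominal + upper_tol (largest hole = least material condition)
NO-GO = 42.9 + 0.234 = 43.134
spread = NO-GO - GO = 43.134 - 42.816 = 0.3180

0.3180


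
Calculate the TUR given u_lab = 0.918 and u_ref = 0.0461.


TUR = u_lab / u_ref
= 0.918 / 0.0461
= 19.9132

19.9132


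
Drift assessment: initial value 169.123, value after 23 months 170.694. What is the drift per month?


rate = (v2 - v1) / months
= (170.694 - 169.123) / 23
= 1.5710 / 23
= 0.0683

0.0683


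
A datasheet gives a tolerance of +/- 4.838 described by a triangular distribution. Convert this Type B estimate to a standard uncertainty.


u_B = half_width / sqrt(6)
u_B = 4.838 / 2.4494897
u_B = 1.9751

1.9751


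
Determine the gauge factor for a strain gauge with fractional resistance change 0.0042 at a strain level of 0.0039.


GF = (dR/R) / epsilon
= 0.0042 / 0.0039
= 1.0769

1.0769


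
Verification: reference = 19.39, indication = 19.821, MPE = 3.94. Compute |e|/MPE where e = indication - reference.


e = indication - reference = 19.821 - 19.39 = 0.4310
|e| = 0.4310
ratio = |e| / MPE = 0.4310 / 3.94
ratio = 0.1094

0.1094


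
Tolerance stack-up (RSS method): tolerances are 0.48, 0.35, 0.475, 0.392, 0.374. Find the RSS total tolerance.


RSS = sqrt(0.48^2 + 0.35^2 + 0.475^2 + 0.392^2 + 0.374^2)
= sqrt(0.872065)
= 0.9338

0.9338


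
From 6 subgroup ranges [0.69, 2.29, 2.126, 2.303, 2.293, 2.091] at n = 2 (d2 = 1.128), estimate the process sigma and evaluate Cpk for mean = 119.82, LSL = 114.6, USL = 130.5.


R_bar = (0.69 + 2.29 + 2.126 + 2.303 + 2.293 + 2.091) / 6 = 1.9655
sigma = R_bar / d2 = 1.9655 / 1.128 = 1.7424645
Cp = (USL - LSL)/(6*sigma) = (130.5 - 114.6)/(6*1.7424645) = 1.5208
Cpu = (130.5 - 119.82)/(3*1.7424645) = 2.0431
Cpl = (119.82 - 114.6)/(3*1.7424645) = 0.9986
Cpk = min(Cpu, Cpl) = 0.9986

0.9986


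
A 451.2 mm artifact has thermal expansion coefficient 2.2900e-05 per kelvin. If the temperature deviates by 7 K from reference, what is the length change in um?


dL = L * alpha * dT
= 451.2 * 2.2900e-05 * 7
= 0.0723274 mm
dL_um = 0.0723274 * 1000 = 72.3274 um

72.3274


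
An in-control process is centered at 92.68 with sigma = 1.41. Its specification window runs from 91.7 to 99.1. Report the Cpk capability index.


Cpu = (USL - mean) / (3*sigma) = (99.1 - 92.68) / (3*1.41) = 1.5177
Cpl = (mean - LSL) / (3*sigma) = (92.68 - 91.7) / (3*1.41) = 0.2317
Cpk = min(Cpu, Cpl) = 0.2317

0.2317


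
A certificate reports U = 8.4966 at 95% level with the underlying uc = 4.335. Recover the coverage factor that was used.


k = U / uc
k = 8.4966 / 4.335
k = 1.96

1.96


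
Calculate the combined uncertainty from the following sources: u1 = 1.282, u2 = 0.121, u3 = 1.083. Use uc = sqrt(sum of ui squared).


uc = sqrt(1.282^2 + 0.121^2 + 1.083^2)
uc = sqrt(2.831054)
uc = 1.6826

1.6826


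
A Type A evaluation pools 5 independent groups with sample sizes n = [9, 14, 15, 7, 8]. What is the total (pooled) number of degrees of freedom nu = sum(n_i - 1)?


nu = sum_i (n_i - 1)
nu = ((9 - 1) + (14 - 1) + (15 - 1) + (7 - 1) + (8 - 1))
nu = 8 + 13 + 14 + 6 + 7
nu = 48

48


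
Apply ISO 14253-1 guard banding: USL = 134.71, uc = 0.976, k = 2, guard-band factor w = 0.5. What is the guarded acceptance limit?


U = k * uc = 2 * 0.976 = 1.952
guard band g = w * U = 0.5 * 1.952 = 0.976
AL = USL - g = 134.71 - 0.976
AL = 133.7340

133.7340


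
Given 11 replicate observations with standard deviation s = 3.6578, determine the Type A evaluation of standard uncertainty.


u_A = s / sqrt(n)
u_A = 3.6578 / sqrt(11)
u_A = 3.6578 / 3.3166248
u_A = 1.1029

1.1029


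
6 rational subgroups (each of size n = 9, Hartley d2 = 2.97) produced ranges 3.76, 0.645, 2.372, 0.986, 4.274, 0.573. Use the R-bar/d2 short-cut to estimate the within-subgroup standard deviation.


R_bar = (3.76 + 0.645 + 2.372 + 0.986 + 4.274 + 0.573) / 6
R_bar = 12.61 / 6 = 2.1016667
sigma_hat = R_bar / d2 = 2.1016667 / 2.97 = 0.7076

0.7076


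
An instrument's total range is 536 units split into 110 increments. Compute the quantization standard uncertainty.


resolution = range / divisions
resolution = 536 / 110 = 4.8727273
u_res = resolution / (2*sqrt(3))
u_res = 4.8727273 / 3.4641016
u_res = 1.4066

1.4066


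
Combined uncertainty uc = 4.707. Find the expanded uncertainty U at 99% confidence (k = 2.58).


U = k * uc
U = 2.58 * 4.707
U = 12.1441

12.1441


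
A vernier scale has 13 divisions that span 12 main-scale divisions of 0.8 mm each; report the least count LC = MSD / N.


LC = MSD / n_div
= 0.8 / 13
= 0.0615

0.0615


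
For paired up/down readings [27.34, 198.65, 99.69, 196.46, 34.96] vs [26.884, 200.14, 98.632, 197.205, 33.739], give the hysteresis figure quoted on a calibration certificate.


|27.34 - 26.884| = 0.4560
|198.65 - 200.14| = 1.4900
|99.69 - 98.632| = 1.0580
|196.46 - 197.205| = 0.7450
|34.96 - 33.739| = 1.2210
hysteresis = max(diffs) = 1.4900

1.4900


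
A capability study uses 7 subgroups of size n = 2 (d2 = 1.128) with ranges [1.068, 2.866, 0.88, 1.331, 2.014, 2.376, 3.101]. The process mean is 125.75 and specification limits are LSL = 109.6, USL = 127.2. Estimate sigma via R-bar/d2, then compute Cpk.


R_bar = (1.068 + 2.866 + 0.88 + 1.331 + 2.014 + 2.376 + 3.101) / 7 = 1.948
sigma = R_bar / d2 = 1.948 / 1.128 = 1.7269504
Cp = (USL - LSL)/(6*sigma) = (127.2 - 109.6)/(6*1.7269504) = 1.6986
Cpu = (127.2 - 125.75)/(3*1.7269504) = 0.2799
Cpl = (125.75 - 109.6)/(3*1.7269504) = 3.1172
Cpk = min(Cpu, Cpl) = 0.2799

0.2799


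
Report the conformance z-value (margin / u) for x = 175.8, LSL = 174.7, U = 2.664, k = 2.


u = U / k = 2.664 / 2 = 1.332
margin = |LSL - x| = |174.7 - 175.8| = 1.1
z = margin / u = 1.1 / 1.332
z = 0.8258

0.8258


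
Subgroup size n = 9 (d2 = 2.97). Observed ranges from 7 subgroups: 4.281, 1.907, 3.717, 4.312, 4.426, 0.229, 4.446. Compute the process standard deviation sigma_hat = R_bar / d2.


R_bar = (4.281 + 1.907 + 3.717 + 4.312 + 4.426 + 0.229 + 4.446) / 7
R_bar = 23.318 / 7 = 3.3311429
sigma_hat = R_bar / d2 = 3.3311429 / 2.97 = 1.1216

1.1216


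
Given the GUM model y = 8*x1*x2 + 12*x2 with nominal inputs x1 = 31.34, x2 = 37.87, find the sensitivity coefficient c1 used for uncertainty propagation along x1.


y = 8*x1*x2 + 12*x2
dy/dx1 = 8*x2
Evaluate at x2 = 37.87: c1 = 8 * 37.87
c1 = 302.9600

302.9600


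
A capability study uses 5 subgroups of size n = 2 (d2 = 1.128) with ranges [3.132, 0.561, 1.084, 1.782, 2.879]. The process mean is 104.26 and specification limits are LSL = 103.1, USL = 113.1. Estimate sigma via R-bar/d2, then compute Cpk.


R_bar = (3.132 + 0.561 + 1.084 + 1.782 + 2.879) / 5 = 1.8876
sigma = R_bar / d2 = 1.8876 / 1.128 = 1.6734043
Cp = (USL - LSL)/(6*sigma) = (113.1 - 103.1)/(6*1.6734043) = 0.9960
Cpu = (113.1 - 104.26)/(3*1.6734043) = 1.7609
Cpl = (104.26 - 103.1)/(3*1.6734043) = 0.2311
Cpk = min(Cpu, Cpl) = 0.2311

0.2311


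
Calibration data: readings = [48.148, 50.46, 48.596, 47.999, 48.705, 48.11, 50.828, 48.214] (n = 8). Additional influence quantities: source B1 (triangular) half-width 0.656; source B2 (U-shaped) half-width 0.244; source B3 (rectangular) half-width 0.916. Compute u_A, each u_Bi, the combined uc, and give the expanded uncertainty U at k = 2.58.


mean = (48.148 + 50.46 + 48.596 + 47.999 + 48.705 + 48.11 + 50.828 + 48.214) / 8 = 48.8825
s = sqrt(sum((x - mean)^2)/(n-1)) = 1.1180836
u_A = s / sqrt(n) = 1.1180836 / sqrt(8) = 0.39530225
u_B1 = 0.656 / sqrt(6) = 0.26781088
u_B2 = 0.244 / sqrt(2) = 0.17253405
u_B3 = 0.916 / sqrt(3) = 0.52885285
uc = sqrt(0.39530225^2 + 0.26781088^2 + 0.17253405^2 + 0.52885285^2) = 0.73310291
U = k * uc = 2.58 * 0.73310291
U = 1.8914

1.8914


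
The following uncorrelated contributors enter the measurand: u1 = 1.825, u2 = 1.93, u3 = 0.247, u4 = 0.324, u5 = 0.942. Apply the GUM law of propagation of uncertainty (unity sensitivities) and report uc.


uc = sqrt(1.825^2 + 1.93^2 + 0.247^2 + 0.324^2 + 0.942^2)
uc = sqrt(8.108874)
uc = 2.8476

2.8476


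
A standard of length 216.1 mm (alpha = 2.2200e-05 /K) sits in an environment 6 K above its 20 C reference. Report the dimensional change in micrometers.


dL = L * alpha * dT
= 216.1 * 2.2200e-05 * 6
= 0.0287845 mm
dL_um = 0.0287845 * 1000 = 28.7845 um

28.7845


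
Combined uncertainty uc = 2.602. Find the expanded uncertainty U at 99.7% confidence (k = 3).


U = k * uc
U = 3 * 2.602
U = 7.8060

7.8060


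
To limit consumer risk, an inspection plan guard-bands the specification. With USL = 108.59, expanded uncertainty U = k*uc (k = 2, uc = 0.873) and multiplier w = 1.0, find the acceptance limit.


U = k * uc = 2 * 0.873 = 1.746
guard band g = w * U = 1.0 * 1.746 = 1.746
AL = USL - g = 108.59 - 1.746
AL = 106.8440

106.8440


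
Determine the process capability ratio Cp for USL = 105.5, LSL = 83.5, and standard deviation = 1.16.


Cp = (USL - LSL) / (6 * sigma)
= (105.5 - 83.5) / (6 * 1.16)
= 22.0000 / 6.9600
= 3.1609

3.1609


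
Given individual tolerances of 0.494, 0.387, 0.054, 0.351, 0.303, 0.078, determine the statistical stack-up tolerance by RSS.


RSS = sqrt(0.494^2 + 0.387^2 + 0.054^2 + 0.351^2 + 0.303^2 + 0.078^2)
= sqrt(0.617815)
= 0.7860

0.7860


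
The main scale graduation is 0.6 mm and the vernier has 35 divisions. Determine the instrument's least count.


LC = MSD / n_div
= 0.6 / 35
= 0.0171

0.0171


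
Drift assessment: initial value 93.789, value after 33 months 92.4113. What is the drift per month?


rate = (v2 - v1) / months
= (92.4113 - 93.789) / 33
= -1.3777 / 33
= -0.0417

-0.0417


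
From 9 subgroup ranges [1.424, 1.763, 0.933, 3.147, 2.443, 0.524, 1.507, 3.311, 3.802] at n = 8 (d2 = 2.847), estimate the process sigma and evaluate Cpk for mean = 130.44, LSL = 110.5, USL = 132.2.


R_bar = (1.424 + 1.763 + 0.933 + 3.147 + 2.443 + 0.524 + 1.507 + 3.311 + 3.802) / 9 = 2.0948889
sigma = R_bar / d2 = 2.0948889 / 2.847 = 0.73582329
Cp = (USL - LSL)/(6*sigma) = (132.2 - 110.5)/(6*0.73582329) = 4.9151
Cpu = (132.2 - 130.44)/(3*0.73582329) = 0.7973
Cpl = (130.44 - 110.5)/(3*0.73582329) = 9.0330
Cpk = min(Cpu, Cpl) = 0.7973

0.7973


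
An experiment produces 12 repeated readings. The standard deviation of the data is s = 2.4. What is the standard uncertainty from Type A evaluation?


u_A = s / sqrt(n)
u_A = 2.4 / sqrt(12)
u_A = 2.4 / 3.4641016
u_A = 0.6928

0.6928


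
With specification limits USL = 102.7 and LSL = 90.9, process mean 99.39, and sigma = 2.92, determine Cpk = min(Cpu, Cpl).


Cpu = (USL - mean) / (3*sigma) = (102.7 - 99.39) / (3*2.92) = 0.3779
Cpl = (mean - LSL) / (3*sigma) = (99.39 - 90.9) / (3*2.92) = 0.9692
Cpk = min(Cpu, Cpl) = 0.3779

0.3779


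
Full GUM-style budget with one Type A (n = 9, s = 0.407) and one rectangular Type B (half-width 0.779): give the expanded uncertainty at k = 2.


u_A = s / sqrt(n) = 0.407 / sqrt(9) = 0.13566667
u_B = half_width / sqrt(3) = 0.779 / sqrt(3) = 0.44975586
uc = sqrt(u_A^2 + u_B^2) = sqrt(0.13566667^2 + 0.44975586^2) = 0.46977205
U = k * uc = 2 * 0.46977205
U = 0.9395

0.9395


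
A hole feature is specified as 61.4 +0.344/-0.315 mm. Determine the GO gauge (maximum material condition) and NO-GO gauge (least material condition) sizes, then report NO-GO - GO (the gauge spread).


GO = nominal - lower_tol (smallest hole = maximum material condition)
GO = 61.4 - 0.315 = 61.085
NO-GO = nominal + upper_tol (largest hole = least material condition)
NO-GO = 61.4 + 0.344 = 61.744
spread = NO-GO - GO = 61.744 - 61.085 = 0.6590

0.6590


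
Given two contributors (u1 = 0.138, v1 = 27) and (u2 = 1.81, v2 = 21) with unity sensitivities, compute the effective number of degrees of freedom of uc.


uc = sqrt(u1^2 + u2^2) = sqrt(0.138^2 + 1.81^2) = 1.8152532
v_eff = uc^4 / (u1^4/v1 + u2^4/v2)
= 1.8152532^4 / (0.138^4/27 + 1.81^4/21)
= 10.857975 / 0.51110063
v_eff = 21.2443

21.2443


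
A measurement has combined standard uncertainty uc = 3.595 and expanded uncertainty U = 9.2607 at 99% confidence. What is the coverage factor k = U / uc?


k = U / uc
k = 9.2607 / 3.595
k = 2.576

2.576


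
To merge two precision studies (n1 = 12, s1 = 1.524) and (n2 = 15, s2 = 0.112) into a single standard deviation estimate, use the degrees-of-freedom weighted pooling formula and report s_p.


s_p = sqrt(((n1-1)*s1^2 + (n2-1)*s2^2) / (n1+n2-2))
numerator = (12-1)*1.524^2 + (15-1)*0.112^2 = 25.548336 + 0.175616 = 25.723952
denominator = 12 + 15 - 2 = 25
s_p^2 = 25.723952 / 25 = 1.0289581
s_p = sqrt(1.0289581) = 1.0144

1.0144


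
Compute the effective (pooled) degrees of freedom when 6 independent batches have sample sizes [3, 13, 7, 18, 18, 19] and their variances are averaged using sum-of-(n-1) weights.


nu = sum_i (n_i - 1)
nu = ((3 - 1) + (13 - 1) + (7 - 1) + (18 - 1) + (18 - 1) + (19 - 1))
nu = 2 + 12 + 6 + 17 + 17 + 18
nu = 72

72


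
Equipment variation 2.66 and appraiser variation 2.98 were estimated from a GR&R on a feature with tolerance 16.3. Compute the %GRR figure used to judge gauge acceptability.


GRR = sqrt(EV^2 + AV^2) = sqrt(2.66^2 + 2.98^2) = 3.9944962
%GRR = GRR / tol * 100 = 3.9944962 / 16.3 * 100
%GRR = 24.5061

24.5061


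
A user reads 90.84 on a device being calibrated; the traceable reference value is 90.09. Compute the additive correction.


Correction = standard - reading
= 90.09 - 90.84
= -0.7500

-0.7500


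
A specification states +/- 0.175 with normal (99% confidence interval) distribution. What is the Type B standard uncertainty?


u_B = half_width / 2.576
u_B = 0.175 / 2.576
u_B = 0.0679

0.0679


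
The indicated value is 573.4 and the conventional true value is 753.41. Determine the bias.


Systematic error = measured - true
= 573.4 - 753.41
= -180.0100

-180.0100


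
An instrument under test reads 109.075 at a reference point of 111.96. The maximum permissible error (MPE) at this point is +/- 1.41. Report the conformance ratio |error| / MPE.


e = indication - reference = 109.075 - 111.96 = -2.8850
|e| = 2.8850
ratio = |e| / MPE = 2.8850 / 1.41
ratio = 2.0461

2.0461


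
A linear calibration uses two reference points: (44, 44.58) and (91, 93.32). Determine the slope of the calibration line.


slope = (y2 - y1) / (x2 - x1)
= (93.32 - 44.58) / (91 - 44)
= 48.7400 / 47
= 1.0370

1.0370


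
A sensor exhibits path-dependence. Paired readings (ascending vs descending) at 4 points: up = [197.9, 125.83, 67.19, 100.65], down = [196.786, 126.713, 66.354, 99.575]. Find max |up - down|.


|197.9 - 196.786| = 1.1140
|125.83 - 126.713| = 0.8830
|67.19 - 66.354| = 0.8360
|100.65 - 99.575| = 1.0750
hysteresis = max(diffs) = 1.1140

1.1140


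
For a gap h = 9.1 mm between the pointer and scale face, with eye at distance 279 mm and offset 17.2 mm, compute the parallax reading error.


error = h * offset / d
= 9.1 * 17.2 / 279
= 0.5610

0.5610


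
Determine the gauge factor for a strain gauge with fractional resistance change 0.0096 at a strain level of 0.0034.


GF = (dR/R) / epsilon
= 0.0096 / 0.0034
= 2.8235

2.8235


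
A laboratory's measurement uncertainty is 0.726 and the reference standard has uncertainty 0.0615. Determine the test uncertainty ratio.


TUR = u_lab / u_ref
= 0.726 / 0.0615
= 11.8049

11.8049


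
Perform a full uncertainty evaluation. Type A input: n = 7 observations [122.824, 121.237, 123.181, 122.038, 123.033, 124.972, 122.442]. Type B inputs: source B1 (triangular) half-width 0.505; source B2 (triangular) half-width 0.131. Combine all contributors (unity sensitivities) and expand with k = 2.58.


mean = (122.824 + 121.237 + 123.181 + 122.038 + 123.033 + 124.972 + 122.442) / 7 = 122.8181429
s = sqrt(sum((x - mean)^2)/(n-1)) = 1.1595317
u_A = s / sqrt(n) = 1.1595317 / sqrt(7) = 0.43826179
u_B1 = 0.505 / sqrt(6) = 0.20616539
u_B2 = 0.131 / sqrt(6) = 0.053480526
uc = sqrt(0.43826179^2 + 0.20616539^2 + 0.053480526^2) = 0.48727583
U = k * uc = 2.58 * 0.48727583
U = 1.2572

1.2572


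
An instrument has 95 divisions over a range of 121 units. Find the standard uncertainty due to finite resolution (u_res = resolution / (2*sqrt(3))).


resolution = range / divisions
resolution = 121 / 95 = 1.2736842
u_res = resolution / (2*sqrt(3))
u_res = 1.2736842 / 3.4641016
u_res = 0.3677

0.3677


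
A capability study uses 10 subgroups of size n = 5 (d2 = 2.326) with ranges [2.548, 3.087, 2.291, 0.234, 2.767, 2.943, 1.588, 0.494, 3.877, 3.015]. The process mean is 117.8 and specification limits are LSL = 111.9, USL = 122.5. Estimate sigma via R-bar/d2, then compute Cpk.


R_bar = (2.548 + 3.087 + 2.291 + 0.234 + 2.767 + 2.943 + 1.588 + 0.494 + 3.877 + 3.015) / 10 = 2.2844
sigma = R_bar / d2 = 2.2844 / 2.326 = 0.98211522
Cp = (USL - LSL)/(6*sigma) = (122.5 - 111.9)/(6*0.98211522) = 1.7988
Cpu = (122.5 - 117.8)/(3*0.98211522) = 1.5952
Cpl = (117.8 - 111.9)/(3*0.98211522) = 2.0025
Cpk = min(Cpu, Cpl) = 1.5952

1.5952


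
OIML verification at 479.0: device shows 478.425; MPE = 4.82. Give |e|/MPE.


e = indication - reference = 478.425 - 479.0 = -0.5750
|e| = 0.5750
ratio = |e| / MPE = 0.5750 / 4.82
ratio = 0.1193

0.1193


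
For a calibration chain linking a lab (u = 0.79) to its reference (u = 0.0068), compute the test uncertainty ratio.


TUR = u_lab / u_ref
= 0.79 / 0.0068
= 116.1765

116.1765


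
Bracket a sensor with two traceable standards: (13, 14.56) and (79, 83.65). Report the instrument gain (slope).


slope = (y2 - y1) / (x2 - x1)
= (83.65 - 14.56) / (79 - 13)
= 69.0900 / 66
= 1.0468

1.0468


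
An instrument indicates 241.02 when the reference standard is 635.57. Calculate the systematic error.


Systematic error = measured - true
= 241.02 - 635.57
= -394.5500

-394.5500


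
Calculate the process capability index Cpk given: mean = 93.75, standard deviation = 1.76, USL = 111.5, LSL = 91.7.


Cpu = (USL - mean) / (3*sigma) = (111.5 - 93.75) / (3*1.76) = 3.3617
Cpl = (mean - LSL) / (3*sigma) = (93.75 - 91.7) / (3*1.76) = 0.3883
Cpk = min(Cpu, Cpl) = 0.3883

0.3883


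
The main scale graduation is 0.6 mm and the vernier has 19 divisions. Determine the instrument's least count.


LC = MSD / n_div
= 0.6 / 19
= 0.0316

0.0316


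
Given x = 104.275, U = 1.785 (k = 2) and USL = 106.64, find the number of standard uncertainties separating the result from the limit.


u = U / k = 1.785 / 2 = 0.8925
margin = |USL - x| = |106.64 - 104.275| = 2.365
z = margin / u = 2.365 / 0.8925
z = 2.6499

2.6499


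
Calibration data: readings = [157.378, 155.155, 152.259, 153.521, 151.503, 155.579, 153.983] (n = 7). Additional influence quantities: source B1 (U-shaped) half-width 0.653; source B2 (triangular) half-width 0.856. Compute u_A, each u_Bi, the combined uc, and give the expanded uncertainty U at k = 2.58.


mean = (157.378 + 155.155 + 152.259 + 153.521 + 151.503 + 155.579 + 153.983) / 7 = 154.1968571
s = sqrt(sum((x - mean)^2)/(n-1)) = 2.0191872
u_A = s / sqrt(n) = 2.0191872 / sqrt(7) = 0.76318103
u_B1 = 0.653 / sqrt(2) = 0.46174073
u_B2 = 0.856 / sqrt(6) = 0.34946054
uc = sqrt(0.76318103^2 + 0.46174073^2 + 0.34946054^2) = 0.95800441
U = k * uc = 2.58 * 0.95800441
U = 2.4717

2.4717


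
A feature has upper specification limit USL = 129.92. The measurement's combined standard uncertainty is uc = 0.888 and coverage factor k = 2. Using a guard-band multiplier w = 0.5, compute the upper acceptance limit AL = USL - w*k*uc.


U = k * uc = 2 * 0.888 = 1.776
guard band g = w * U = 0.5 * 1.776 = 0.888
AL = USL - g = 129.92 - 0.888
AL = 129.0320

129.0320


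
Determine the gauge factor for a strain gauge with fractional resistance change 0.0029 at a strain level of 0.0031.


GF = (dR/R) / epsilon
= 0.0029 / 0.0031
= 0.9355

0.9355


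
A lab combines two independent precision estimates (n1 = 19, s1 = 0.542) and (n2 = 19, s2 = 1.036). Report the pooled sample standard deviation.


s_p = sqrt(((n1-1)*s1^2 + (n2-1)*s2^2) / (n1+n2-2))
numerator = (19-1)*0.542^2 + (19-1)*1.036^2 = 5.287752 + 19.319328 = 24.60708
denominator = 19 + 19 - 2 = 36
s_p^2 = 24.60708 / 36 = 0.68353
s_p = sqrt(0.68353) = 0.8268

0.8268


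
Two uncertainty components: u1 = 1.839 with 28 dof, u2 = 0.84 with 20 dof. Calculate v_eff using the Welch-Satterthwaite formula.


uc = sqrt(u1^2 + u2^2) = sqrt(1.839^2 + 0.84^2) = 2.0217619
v_eff = uc^4 / (u1^4/v1 + u2^4/v2)
= 2.0217619^4 / (1.839^4/28 + 0.84^4/20)
= 16.707829 / 0.43337177
v_eff = 38.5531

38.5531


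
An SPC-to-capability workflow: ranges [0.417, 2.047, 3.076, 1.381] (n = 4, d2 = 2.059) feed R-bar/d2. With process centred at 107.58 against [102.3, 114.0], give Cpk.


R_bar = (0.417 + 2.047 + 3.076 + 1.381) / 4 = 1.73025
sigma = R_bar / d2 = 1.73025 / 2.059 = 0.84033511
Cp = (USL - LSL)/(6*sigma) = (114.0 - 102.3)/(6*0.84033511) = 2.3205
Cpu = (114.0 - 107.58)/(3*0.84033511) = 2.5466
Cpl = (107.58 - 102.3)/(3*0.84033511) = 2.0944
Cpk = min(Cpu, Cpl) = 2.0944

2.0944


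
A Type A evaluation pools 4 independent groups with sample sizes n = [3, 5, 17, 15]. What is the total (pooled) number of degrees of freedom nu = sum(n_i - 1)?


nu = sum_i (n_i - 1)
nu = ((3 - 1) + (5 - 1) + (17 - 1) + (15 - 1))
nu = 2 + 4 + 16 + 14
nu = 36

36


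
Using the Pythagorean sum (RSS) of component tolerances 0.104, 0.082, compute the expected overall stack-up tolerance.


RSS = sqrt(0.104^2 + 0.082^2)
= sqrt(0.01754)
= 0.1324

0.1324


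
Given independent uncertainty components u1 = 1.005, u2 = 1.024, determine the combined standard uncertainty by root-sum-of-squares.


uc = sqrt(1.005^2 + 1.024^2)
uc = sqrt(2.058601)
uc = 1.4348

1.4348


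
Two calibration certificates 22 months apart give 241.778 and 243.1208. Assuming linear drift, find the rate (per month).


rate = (v2 - v1) / months
= (243.1208 - 241.778) / 22
= 1.3428 / 22
= 0.0610

0.0610


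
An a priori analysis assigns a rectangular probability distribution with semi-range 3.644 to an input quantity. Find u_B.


u_B = half_width / sqrt(3)
u_B = 3.644 / 1.7320508
u_B = 2.1039

2.1039


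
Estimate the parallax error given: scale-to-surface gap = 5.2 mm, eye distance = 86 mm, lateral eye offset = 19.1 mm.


error = h * offset / d
= 5.2 * 19.1 / 86
= 1.1549

1.1549


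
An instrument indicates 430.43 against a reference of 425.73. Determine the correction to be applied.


Correction = standard - reading
= 425.73 - 430.43
= -4.7000

-4.7000


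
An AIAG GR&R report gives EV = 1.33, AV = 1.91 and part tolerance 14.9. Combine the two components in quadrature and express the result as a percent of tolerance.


GRR = sqrt(EV^2 + AV^2) = sqrt(1.33^2 + 1.91^2) = 2.327445
%GRR = GRR / tol * 100 = 2.327445 / 14.9 * 100
%GRR = 15.6204

15.6204


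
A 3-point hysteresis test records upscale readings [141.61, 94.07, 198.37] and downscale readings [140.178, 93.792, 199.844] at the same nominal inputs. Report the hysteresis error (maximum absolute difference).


|141.61 - 140.178| = 1.4320
|94.07 - 93.792| = 0.2780
|198.37 - 199.844| = 1.4740
hysteresis = max(diffs) = 1.4740

1.4740


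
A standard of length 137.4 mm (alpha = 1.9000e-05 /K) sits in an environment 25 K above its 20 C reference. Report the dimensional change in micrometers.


dL = L * alpha * dT
= 137.4 * 1.9000e-05 * 25
= 0.0652650 mm
dL_um = 0.0652650 * 1000 = 65.2650 um

65.2650


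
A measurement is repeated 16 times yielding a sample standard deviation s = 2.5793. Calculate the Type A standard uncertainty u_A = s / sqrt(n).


u_A = s / sqrt(n)
u_A = 2.5793 / sqrt(16)
u_A = 2.5793 / 4
u_A = 0.6448

0.6448


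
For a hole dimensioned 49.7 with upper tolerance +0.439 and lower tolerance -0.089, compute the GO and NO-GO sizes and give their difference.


GO = nominal - lower_tol (smallest hole = maximum material condition)
GO = 49.7 - 0.089 = 49.611
NO-GO = nominal + upper_tol (largest hole = least material condition)
NO-GO = 49.7 + 0.439 = 50.139
spread = NO-GO - GO = 50.139 - 49.611 = 0.5280

0.5280


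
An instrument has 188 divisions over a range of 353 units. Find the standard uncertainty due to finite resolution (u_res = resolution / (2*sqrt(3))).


resolution = range / divisions
resolution = 353 / 188 = 1.8776596
u_res = resolution / (2*sqrt(3))
u_res = 1.8776596 / 3.4641016
u_res = 0.5420

0.5420


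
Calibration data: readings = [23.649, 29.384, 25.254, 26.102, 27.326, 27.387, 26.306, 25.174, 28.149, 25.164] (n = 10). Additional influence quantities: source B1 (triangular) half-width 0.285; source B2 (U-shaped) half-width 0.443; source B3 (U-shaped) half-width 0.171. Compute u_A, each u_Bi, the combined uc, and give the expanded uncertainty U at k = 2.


mean = (23.649 + 29.384 + 25.254 + 26.102 + 27.326 + 27.387 + 26.306 + 25.174 + 28.149 + 25.164) / 10 = 26.3895
s = sqrt(sum((x - mean)^2)/(n-1)) = 1.6932391
u_A = s / sqrt(n) = 1.6932391 / sqrt(10) = 0.53544922
u_B1 = 0.285 / sqrt(6) = 0.11635076
u_B2 = 0.443 / sqrt(2) = 0.3132483
u_B3 = 0.171 / sqrt(2) = 0.12091526
uc = sqrt(0.53544922^2 + 0.11635076^2 + 0.3132483^2 + 0.12091526^2) = 0.64264171
U = k * uc = 2 * 0.64264171
U = 1.2853

1.2853


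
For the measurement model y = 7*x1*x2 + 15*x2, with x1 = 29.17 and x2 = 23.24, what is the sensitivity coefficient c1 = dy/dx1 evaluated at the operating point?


y = 7*x1*x2 + 15*x2
dy/dx1 = 7*x2
Evaluate at x2 = 23.24: c1 = 7 * 23.24
c1 = 162.6800

162.6800


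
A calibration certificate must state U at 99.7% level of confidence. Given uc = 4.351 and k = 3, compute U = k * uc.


U = k * uc
U = 3 * 4.351
U = 13.0530

13.0530


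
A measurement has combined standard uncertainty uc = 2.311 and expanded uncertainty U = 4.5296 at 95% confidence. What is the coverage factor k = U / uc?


k = U / uc
k = 4.5296 / 2.311
k = 1.96

1.96


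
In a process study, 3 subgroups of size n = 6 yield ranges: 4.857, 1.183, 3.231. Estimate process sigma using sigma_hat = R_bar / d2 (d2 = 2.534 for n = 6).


R_bar = (4.857 + 1.183 + 3.231) / 3
R_bar = 9.271 / 3 = 3.0903333
sigma_hat = R_bar / d2 = 3.0903333 / 2.534 = 1.2195

1.2195


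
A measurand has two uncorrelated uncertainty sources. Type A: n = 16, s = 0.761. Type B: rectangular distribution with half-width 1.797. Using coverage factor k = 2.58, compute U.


u_A = s / sqrt(n) = 0.761 / sqrt(16) = 0.19025
u_B = half_width / sqrt(3) = 1.797 / sqrt(3) = 1.0374984
uc = sqrt(u_A^2 + u_B^2) = sqrt(0.19025^2 + 1.0374984^2) = 1.0547976
U = k * uc = 2.58 * 1.0547976
U = 2.7214

2.7214


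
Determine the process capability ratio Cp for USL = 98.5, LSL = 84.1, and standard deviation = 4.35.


Cp = (USL - LSL) / (6 * sigma)
= (98.5 - 84.1) / (6 * 4.35)
= 14.4000 / 26.1000
= 0.5517

0.5517


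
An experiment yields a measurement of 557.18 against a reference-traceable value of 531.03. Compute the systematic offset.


Systematic error = measured - true
= 557.18 - 531.03
= 26.1500

26.1500


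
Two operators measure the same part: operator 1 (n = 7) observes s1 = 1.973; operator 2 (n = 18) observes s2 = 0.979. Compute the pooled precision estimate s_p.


s_p = sqrt(((n1-1)*s1^2 + (n2-1)*s2^2) / (n1+n2-2))
numerator = (7-1)*1.973^2 + (18-1)*0.979^2 = 23.356374 + 16.293497 = 39.649871
denominator = 7 + 18 - 2 = 23
s_p^2 = 39.649871 / 23 = 1.7239074
s_p = sqrt(1.7239074) = 1.3130

1.3130


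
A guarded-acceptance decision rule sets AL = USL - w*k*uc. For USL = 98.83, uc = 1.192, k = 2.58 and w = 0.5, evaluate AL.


U = k * uc = 2.58 * 1.192 = 3.07536
guard band g = w * U = 0.5 * 3.07536 = 1.53768
AL = USL - g = 98.83 - 1.53768
AL = 97.2923

97.2923


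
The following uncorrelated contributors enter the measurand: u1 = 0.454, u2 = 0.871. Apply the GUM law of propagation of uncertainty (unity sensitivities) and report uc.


uc = sqrt(0.454^2 + 0.871^2)
uc = sqrt(0.964757)
uc = 0.9822

0.9822


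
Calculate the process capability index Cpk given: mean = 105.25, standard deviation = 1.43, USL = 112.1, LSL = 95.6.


Cpu = (USL - mean) / (3*sigma) = (112.1 - 105.25) / (3*1.43) = 1.5967
Cpl = (mean - LSL) / (3*sigma) = (105.25 - 95.6) / (3*1.43) = 2.2494
Cpk = min(Cpu, Cpl) = 1.5967

1.5967


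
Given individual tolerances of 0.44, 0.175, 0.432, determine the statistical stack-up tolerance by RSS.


RSS = sqrt(0.44^2 + 0.175^2 + 0.432^2)
= sqrt(0.410849)
= 0.6410

0.6410


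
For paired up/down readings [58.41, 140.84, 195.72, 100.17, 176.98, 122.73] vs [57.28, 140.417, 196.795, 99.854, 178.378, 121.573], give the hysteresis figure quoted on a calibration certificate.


|58.41 - 57.28| = 1.1300
|140.84 - 140.417| = 0.4230
|195.72 - 196.795| = 1.0750
|100.17 - 99.854| = 0.3160
|176.98 - 178.378| = 1.3980
|122.73 - 121.573| = 1.1570
hysteresis = max(diffs) = 1.3980

1.3980


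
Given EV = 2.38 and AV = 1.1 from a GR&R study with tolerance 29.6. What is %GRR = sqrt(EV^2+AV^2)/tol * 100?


GRR = sqrt(EV^2 + AV^2) = sqrt(2.38^2 + 1.1^2) = 2.6219077
%GRR = GRR / tol * 100 = 2.6219077 / 29.6 * 100
%GRR = 8.8578

8.8578


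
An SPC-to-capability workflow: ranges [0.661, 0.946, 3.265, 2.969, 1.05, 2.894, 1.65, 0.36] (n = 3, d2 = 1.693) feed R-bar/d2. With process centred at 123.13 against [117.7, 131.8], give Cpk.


R_bar = (0.661 + 0.946 + 3.265 + 2.969 + 1.05 + 2.894 + 1.65 + 0.36) / 8 = 1.724375
sigma = R_bar / d2 = 1.724375 / 1.693 = 1.0185322
Cp = (USL - LSL)/(6*sigma) = (131.8 - 117.7)/(6*1.0185322) = 2.3072
Cpu = (131.8 - 123.13)/(3*1.0185322) = 2.8374
Cpl = (123.13 - 117.7)/(3*1.0185322) = 1.7771
Cpk = min(Cpu, Cpl) = 1.7771

1.7771


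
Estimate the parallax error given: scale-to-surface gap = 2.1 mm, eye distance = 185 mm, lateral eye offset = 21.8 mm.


error = h * offset / d
= 2.1 * 21.8 / 185
= 0.2475

0.2475


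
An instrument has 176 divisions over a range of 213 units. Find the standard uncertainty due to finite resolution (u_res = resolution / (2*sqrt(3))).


resolution = range / divisions
resolution = 213 / 176 = 1.2102273
u_res = resolution / (2*sqrt(3))
u_res = 1.2102273 / 3.4641016
u_res = 0.3494

0.3494


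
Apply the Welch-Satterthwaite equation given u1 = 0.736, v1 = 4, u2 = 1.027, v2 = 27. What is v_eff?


uc = sqrt(u1^2 + u2^2) = sqrt(0.736^2 + 1.027^2) = 1.2634971
v_eff = uc^4 / (u1^4/v1 + u2^4/v2)
= 1.2634971^4 / (0.736^4/4 + 1.027^4/27)
= 2.5485725 / 0.11456061
v_eff = 22.2465

22.2465


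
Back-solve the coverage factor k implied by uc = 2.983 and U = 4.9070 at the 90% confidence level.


k = U / uc
k = 4.9070 / 2.983
k = 1.645

1.645


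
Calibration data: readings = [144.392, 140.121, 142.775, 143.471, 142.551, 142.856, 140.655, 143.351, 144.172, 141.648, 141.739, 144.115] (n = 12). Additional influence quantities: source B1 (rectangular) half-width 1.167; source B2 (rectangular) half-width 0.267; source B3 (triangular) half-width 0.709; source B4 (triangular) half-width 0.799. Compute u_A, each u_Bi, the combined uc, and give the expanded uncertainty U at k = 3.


mean = (144.392 + 140.121 + 142.775 + 143.471 + 142.551 + 142.856 + 140.655 + 143.351 + 144.172 + 141.648 + 141.739 + 144.115) / 12 = 142.6538333
s = sqrt(sum((x - mean)^2)/(n-1)) = 1.3797296
u_A = s / sqrt(n) = 1.3797296 / sqrt(12) = 0.39829363
u_B1 = 1.167 / sqrt(3) = 0.67376776
u_B2 = 0.267 / sqrt(3) = 0.15415252
u_B3 = 0.709 / sqrt(6) = 0.28944804
u_B4 = 0.799 / sqrt(6) = 0.32619038
uc = sqrt(0.39829363^2 + 0.67376776^2 + 0.15415252^2 + 0.28944804^2 + 0.32619038^2) = 0.90914473
U = k * uc = 3 * 0.90914473
U = 2.7274

2.7274


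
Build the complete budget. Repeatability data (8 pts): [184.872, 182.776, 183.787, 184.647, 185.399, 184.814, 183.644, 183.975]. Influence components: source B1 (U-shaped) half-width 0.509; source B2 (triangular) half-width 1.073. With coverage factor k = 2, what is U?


mean = (184.872 + 182.776 + 183.787 + 184.647 + 185.399 + 184.814 + 183.644 + 183.975) / 8 = 184.23925
s = sqrt(sum((x - mean)^2)/(n-1)) = 0.84614854
u_A = s / sqrt(n) = 0.84614854 / sqrt(8) = 0.29915869
u_B1 = 0.509 / sqrt(2) = 0.35991735
u_B2 = 1.073 / sqrt(6) = 0.43805042
uc = sqrt(0.29915869^2 + 0.35991735^2 + 0.43805042^2) = 0.641034
U = k * uc = 2 * 0.641034
U = 1.2821

1.2821


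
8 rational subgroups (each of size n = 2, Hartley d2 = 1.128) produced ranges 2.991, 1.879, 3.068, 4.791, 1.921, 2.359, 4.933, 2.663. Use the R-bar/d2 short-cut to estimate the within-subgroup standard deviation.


R_bar = (2.991 + 1.879 + 3.068 + 4.791 + 1.921 + 2.359 + 4.933 + 2.663) / 8
R_bar = 24.605 / 8 = 3.075625
sigma_hat = R_bar / d2 = 3.075625 / 1.128 = 2.7266

2.7266


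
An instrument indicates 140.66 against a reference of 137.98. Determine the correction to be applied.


Correction = standard - reading
= 137.98 - 140.66
= -2.6800

-2.6800


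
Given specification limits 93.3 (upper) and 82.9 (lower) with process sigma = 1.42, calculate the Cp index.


Cp = (USL - LSL) / (6 * sigma)
= (93.3 - 82.9) / (6 * 1.42)
= 10.4000 / 8.5200
= 1.2207

1.2207


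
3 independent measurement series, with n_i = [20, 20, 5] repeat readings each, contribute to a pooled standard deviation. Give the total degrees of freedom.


nu = sum_i (n_i - 1)
nu = ((20 - 1) + (20 - 1) + (5 - 1))
nu = 19 + 19 + 4
nu = 42

42


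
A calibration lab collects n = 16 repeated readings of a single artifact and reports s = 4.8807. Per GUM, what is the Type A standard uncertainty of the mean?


u_A = s / sqrt(n)
u_A = 4.8807 / sqrt(16)
u_A = 4.8807 / 4
u_A = 1.2202

1.2202


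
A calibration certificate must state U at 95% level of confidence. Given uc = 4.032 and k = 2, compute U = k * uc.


U = k * uc
U = 2 * 4.032
U = 8.0640

8.0640


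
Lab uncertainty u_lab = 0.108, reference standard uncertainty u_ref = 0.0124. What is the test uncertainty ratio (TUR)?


TUR = u_lab / u_ref
= 0.108 / 0.0124
= 8.7097

8.7097


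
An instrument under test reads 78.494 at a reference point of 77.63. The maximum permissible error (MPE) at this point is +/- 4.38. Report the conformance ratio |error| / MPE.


e = indication - reference = 78.494 - 77.63 = 0.8640
|e| = 0.8640
ratio = |e| / MPE = 0.8640 / 4.38
ratio = 0.1973

0.1973


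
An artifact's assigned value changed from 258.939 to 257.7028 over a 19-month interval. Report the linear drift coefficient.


rate = (v2 - v1) / months
= (257.7028 - 258.939) / 19
= -1.2362 / 19
= -0.0651

-0.0651


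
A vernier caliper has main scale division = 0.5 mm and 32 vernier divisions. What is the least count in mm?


LC = MSD / n_div
= 0.5 / 32
= 0.0156

0.0156


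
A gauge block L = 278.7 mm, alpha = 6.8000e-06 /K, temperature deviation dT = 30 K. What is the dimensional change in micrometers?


dL = L * alpha * dT
= 278.7 * 6.8000e-06 * 30
= 0.0568548 mm
dL_um = 0.0568548 * 1000 = 56.8548 um

56.8548


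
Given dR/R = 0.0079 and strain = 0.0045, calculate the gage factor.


GF = (dR/R) / epsilon
= 0.0079 / 0.0045
= 1.7556

1.7556


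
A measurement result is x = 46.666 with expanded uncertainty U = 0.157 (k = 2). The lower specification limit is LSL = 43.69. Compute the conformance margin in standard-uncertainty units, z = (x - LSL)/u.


u = U / k = 0.157 / 2 = 0.0785
margin = |LSL - x| = |43.69 - 46.666| = 2.976
z = margin / u = 2.976 / 0.0785
z = 37.9108

37.9108


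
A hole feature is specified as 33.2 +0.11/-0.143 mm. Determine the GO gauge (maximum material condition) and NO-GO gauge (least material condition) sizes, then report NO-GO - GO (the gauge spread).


GO = nominal - lower_tol (smallest hole = maximum material condition)
GO = 33.2 - 0.143 = 33.057
NO-GO = nominal + upper_tol (largest hole = least material condition)
NO-GO = 33.2 + 0.11 = 33.31
spread = NO-GO - GO = 33.31 - 33.057 = 0.2530

0.2530
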